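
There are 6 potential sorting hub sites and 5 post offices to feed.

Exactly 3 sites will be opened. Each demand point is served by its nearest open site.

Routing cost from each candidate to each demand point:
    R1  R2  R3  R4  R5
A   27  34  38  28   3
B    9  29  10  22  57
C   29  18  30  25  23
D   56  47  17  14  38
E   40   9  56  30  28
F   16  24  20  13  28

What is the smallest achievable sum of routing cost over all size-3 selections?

Open {A, B, E}.
  R1→B 9, R2→E 9, R3→B 10, R4→B 22, R5→A 3  ⇒ total 53.
Compare {A, B, F}: total 59.
Compare {A, E, F}: total 61.
No size-3 selection does better; minimum is 53.

53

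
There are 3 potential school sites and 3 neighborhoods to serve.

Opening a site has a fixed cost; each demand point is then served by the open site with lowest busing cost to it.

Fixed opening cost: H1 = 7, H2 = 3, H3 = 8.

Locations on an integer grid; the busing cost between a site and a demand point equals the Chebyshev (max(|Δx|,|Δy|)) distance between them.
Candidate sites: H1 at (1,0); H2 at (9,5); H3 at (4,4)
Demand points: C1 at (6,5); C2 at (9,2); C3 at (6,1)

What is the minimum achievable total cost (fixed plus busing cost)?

Open {H2}: assign each demand point to its cheapest open site.
  C1→H2 3, C2→H2 3, C3→H2 4
  busing cost 10, fixed 3 → total 13.
Compare {H3}: busing cost 10 + fixed 8 = 18.
Compare {H2, H3}: busing cost 8 + fixed 11 = 19.
Compare {H1, H2}: busing cost 10 + fixed 10 = 20.
All other subsets cost ≥ 18. Minimum total cost: 13.

13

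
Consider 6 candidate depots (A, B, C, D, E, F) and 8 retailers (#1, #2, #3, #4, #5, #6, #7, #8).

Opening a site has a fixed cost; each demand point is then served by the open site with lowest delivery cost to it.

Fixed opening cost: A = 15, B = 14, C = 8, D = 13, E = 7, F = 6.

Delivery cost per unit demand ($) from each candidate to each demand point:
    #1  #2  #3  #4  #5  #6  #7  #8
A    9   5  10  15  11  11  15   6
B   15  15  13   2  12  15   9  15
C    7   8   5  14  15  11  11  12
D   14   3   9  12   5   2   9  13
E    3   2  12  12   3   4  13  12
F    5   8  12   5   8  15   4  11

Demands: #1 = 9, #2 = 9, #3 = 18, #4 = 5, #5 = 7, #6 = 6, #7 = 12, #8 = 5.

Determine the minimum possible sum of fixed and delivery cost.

318

Open {A, B, C, E, F}: assign each demand point to its cheapest open site.
  #1→E 9×3=27, #2→E 9×2=18, #3→C 18×5=90, #4→B 5×2=10, #5→E 7×3=21, #6→E 6×4=24, #7→F 12×4=48, #8→A 5×6=30
  delivery cost 268, fixed 50 → total 318.
Compare {A, C, E, F}: delivery cost 283 + fixed 36 = 319.
Compare {A, B, C, D, E, F}: delivery cost 256 + fixed 63 = 319.
Compare {A, C, D, E, F}: delivery cost 271 + fixed 49 = 320.
All other subsets cost ≥ 319. Minimum total cost: 318.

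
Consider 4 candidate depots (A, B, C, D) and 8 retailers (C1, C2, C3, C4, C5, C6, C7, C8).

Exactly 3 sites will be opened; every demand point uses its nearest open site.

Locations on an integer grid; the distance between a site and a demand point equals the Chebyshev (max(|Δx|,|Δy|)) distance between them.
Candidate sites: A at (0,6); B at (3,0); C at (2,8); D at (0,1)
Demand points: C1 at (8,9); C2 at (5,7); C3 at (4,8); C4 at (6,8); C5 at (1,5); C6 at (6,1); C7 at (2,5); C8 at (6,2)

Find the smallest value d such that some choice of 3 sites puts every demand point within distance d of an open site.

6

Open {A, B, C}.
  Farthest demand point is C1 at distance 6 (to C); all others are ≤ 6.
With {A, C, D} the worst case is 6.
With {B, C, D} the worst case is 6.
No size-3 selection achieves below 6.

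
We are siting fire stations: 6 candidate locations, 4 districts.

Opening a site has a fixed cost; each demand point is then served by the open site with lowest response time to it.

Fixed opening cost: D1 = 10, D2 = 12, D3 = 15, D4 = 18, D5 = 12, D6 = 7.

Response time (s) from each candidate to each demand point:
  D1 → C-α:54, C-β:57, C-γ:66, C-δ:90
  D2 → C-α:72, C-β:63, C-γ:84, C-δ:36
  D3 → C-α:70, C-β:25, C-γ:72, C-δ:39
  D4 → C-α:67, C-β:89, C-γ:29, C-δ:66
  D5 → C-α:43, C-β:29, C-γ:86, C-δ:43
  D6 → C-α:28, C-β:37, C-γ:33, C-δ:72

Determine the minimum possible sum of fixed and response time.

Open {D3, D6}: assign each demand point to its cheapest open site.
  C-α→D6 28, C-β→D3 25, C-γ→D6 33, C-δ→D3 39
  response time 125, fixed 22 → total 147.
Compare {D5, D6}: response time 133 + fixed 19 = 152.
Compare {D2, D6}: response time 134 + fixed 19 = 153.
Compare {D2, D3, D6}: response time 122 + fixed 34 = 156.
All other subsets cost ≥ 152. Minimum total cost: 147.

147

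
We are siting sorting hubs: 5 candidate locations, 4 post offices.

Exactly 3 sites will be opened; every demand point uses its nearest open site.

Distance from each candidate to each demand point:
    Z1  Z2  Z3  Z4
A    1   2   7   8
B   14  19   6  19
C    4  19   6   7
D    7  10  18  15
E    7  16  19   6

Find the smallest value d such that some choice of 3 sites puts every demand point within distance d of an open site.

Open {A, B, E}.
  Farthest demand point is Z3 at distance 6 (to B); all others are ≤ 6.
With {A, C, E} the worst case is 6.
With {A, B, C} the worst case is 7.
No size-3 selection achieves below 6.

6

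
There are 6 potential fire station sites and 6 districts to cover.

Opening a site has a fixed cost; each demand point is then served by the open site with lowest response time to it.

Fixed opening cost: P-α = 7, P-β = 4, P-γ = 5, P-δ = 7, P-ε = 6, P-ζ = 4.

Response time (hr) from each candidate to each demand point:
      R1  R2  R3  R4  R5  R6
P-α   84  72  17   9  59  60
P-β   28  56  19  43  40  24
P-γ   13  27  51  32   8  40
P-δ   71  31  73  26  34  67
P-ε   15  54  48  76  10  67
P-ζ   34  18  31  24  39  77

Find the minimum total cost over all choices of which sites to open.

109

Open {P-α, P-β, P-γ, P-ζ}: assign each demand point to its cheapest open site.
  R1→P-γ 13, R2→P-ζ 18, R3→P-α 17, R4→P-α 9, R5→P-γ 8, R6→P-β 24
  response time 89, fixed 20 → total 109.
Compare {P-α, P-β, P-γ}: response time 98 + fixed 16 = 114.
Compare {P-α, P-β, P-ε, P-ζ}: response time 93 + fixed 21 = 114.
Compare {P-α, P-β, P-γ, P-ε, P-ζ}: response time 89 + fixed 26 = 115.
All other subsets cost ≥ 114. Minimum total cost: 109.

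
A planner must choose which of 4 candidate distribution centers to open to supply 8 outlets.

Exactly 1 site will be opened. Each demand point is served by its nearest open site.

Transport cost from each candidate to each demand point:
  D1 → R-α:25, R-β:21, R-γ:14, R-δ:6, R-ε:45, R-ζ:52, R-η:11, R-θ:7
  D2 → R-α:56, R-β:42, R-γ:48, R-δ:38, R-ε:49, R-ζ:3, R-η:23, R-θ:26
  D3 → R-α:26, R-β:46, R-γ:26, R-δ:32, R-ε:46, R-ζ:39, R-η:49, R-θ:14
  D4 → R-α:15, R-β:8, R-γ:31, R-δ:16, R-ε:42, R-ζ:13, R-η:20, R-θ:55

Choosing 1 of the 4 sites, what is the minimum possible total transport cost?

Open {D1}.
  R-α→D1 25, R-β→D1 21, R-γ→D1 14, R-δ→D1 6, R-ε→D1 45, R-ζ→D1 52, R-η→D1 11, R-θ→D1 7  ⇒ total 181.
Compare {D4}: total 200.
Compare {D3}: total 278.
No size-1 selection does better; minimum is 181.

181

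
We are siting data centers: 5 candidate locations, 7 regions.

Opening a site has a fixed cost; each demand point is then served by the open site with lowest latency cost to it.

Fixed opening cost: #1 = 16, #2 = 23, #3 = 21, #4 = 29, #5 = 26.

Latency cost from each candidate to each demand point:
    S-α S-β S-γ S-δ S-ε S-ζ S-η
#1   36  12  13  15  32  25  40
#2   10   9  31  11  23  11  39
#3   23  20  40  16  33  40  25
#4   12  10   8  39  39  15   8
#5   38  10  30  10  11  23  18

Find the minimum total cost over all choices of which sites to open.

Open {#4, #5}: assign each demand point to its cheapest open site.
  S-α→#4 12, S-β→#4 10, S-γ→#4 8, S-δ→#5 10, S-ε→#5 11, S-ζ→#4 15, S-η→#4 8
  latency cost 74, fixed 55 → total 129.
Compare {#2, #4}: latency cost 80 + fixed 52 = 132.
Compare {#1, #4}: latency cost 100 + fixed 45 = 145.
Compare {#1, #4, #5}: latency cost 74 + fixed 71 = 145.
All other subsets cost ≥ 132. Minimum total cost: 129.

129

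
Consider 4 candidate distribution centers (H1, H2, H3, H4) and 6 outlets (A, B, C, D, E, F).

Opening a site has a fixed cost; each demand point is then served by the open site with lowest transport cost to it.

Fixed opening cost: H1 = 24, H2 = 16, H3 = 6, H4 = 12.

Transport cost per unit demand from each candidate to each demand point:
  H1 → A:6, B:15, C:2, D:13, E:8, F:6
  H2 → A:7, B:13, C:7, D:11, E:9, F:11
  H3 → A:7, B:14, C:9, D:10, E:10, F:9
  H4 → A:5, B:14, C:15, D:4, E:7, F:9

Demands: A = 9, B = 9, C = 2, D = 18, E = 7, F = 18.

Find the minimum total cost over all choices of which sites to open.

Open {H1, H4}: assign each demand point to its cheapest open site.
  A→H4 9×5=45, B→H4 9×14=126, C→H1 2×2=4, D→H4 18×4=72, E→H4 7×7=49, F→H1 18×6=108
  transport cost 404, fixed 36 → total 440.
Compare {H1, H3, H4}: transport cost 404 + fixed 42 = 446.
Compare {H1, H2, H4}: transport cost 395 + fixed 52 = 447.
Compare {H1, H2, H3, H4}: transport cost 395 + fixed 58 = 453.
All other subsets cost ≥ 446. Minimum total cost: 440.

440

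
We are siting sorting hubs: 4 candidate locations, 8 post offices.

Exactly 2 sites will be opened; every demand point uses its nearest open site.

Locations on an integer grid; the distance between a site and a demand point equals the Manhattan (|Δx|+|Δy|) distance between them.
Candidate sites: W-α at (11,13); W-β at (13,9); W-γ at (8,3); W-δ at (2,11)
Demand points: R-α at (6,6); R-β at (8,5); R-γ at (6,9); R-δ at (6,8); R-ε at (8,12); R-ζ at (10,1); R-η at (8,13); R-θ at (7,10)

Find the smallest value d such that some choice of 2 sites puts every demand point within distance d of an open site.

8

Open {W-α, W-γ}.
  Farthest demand point is R-γ at distance 8 (to W-γ); all others are ≤ 8.
With {W-γ, W-δ} the worst case is 8.
With {W-β, W-γ} the worst case is 9.
No size-2 selection achieves below 8.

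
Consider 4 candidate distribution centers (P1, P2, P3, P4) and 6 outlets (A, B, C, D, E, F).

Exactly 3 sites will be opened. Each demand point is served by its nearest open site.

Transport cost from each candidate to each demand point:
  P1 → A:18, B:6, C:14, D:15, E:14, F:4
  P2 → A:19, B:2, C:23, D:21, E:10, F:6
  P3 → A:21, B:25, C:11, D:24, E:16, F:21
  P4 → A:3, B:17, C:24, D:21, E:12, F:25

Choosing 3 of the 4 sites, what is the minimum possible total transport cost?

Open {P1, P2, P4}.
  A→P4 3, B→P2 2, C→P1 14, D→P1 15, E→P2 10, F→P1 4  ⇒ total 48.
Compare {P1, P3, P4}: total 51.
Compare {P2, P3, P4}: total 53.
No size-3 selection does better; minimum is 48.

48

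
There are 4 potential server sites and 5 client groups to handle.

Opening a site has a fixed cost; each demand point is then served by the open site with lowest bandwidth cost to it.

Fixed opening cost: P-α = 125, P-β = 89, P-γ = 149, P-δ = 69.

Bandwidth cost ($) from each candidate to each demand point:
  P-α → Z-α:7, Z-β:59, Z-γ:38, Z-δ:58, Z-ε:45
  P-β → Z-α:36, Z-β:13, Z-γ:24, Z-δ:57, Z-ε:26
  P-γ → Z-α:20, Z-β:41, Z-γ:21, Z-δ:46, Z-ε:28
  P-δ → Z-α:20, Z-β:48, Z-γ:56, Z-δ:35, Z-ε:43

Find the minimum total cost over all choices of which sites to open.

Open {P-β}: assign each demand point to its cheapest open site.
  Z-α→P-β 36, Z-β→P-β 13, Z-γ→P-β 24, Z-δ→P-β 57, Z-ε→P-β 26
  bandwidth cost 156, fixed 89 → total 245.
Compare {P-δ}: bandwidth cost 202 + fixed 69 = 271.
Compare {P-β, P-δ}: bandwidth cost 118 + fixed 158 = 276.
Compare {P-γ}: bandwidth cost 156 + fixed 149 = 305.
All other subsets cost ≥ 271. Minimum total cost: 245.

245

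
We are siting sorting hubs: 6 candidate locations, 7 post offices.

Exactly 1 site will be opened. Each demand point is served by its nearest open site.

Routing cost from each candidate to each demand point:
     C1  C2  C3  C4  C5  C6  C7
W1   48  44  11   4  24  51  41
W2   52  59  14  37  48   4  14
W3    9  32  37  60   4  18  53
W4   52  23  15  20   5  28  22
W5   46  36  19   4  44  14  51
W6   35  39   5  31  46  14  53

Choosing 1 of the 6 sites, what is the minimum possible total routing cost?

Open {W4}.
  C1→W4 52, C2→W4 23, C3→W4 15, C4→W4 20, C5→W4 5, C6→W4 28, C7→W4 22  ⇒ total 165.
Compare {W3}: total 213.
Compare {W5}: total 214.
No size-1 selection does better; minimum is 165.

165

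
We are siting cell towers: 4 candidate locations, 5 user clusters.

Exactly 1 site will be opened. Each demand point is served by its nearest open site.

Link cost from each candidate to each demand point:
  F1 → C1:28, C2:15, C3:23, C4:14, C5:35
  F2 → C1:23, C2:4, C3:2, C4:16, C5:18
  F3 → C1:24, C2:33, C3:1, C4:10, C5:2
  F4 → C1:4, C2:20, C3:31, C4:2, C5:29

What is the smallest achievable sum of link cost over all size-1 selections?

63

Open {F2}.
  C1→F2 23, C2→F2 4, C3→F2 2, C4→F2 16, C5→F2 18  ⇒ total 63.
Compare {F3}: total 70.
Compare {F4}: total 86.
No size-1 selection does better; minimum is 63.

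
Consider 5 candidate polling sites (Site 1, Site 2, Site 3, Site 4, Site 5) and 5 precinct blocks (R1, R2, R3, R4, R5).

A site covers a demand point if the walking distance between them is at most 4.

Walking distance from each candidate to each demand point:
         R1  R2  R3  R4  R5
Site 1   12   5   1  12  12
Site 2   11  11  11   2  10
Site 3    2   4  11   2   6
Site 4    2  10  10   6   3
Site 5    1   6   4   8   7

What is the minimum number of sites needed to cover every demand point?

Coverage sets (demand points within 4 of each site):
  Site 1: {R3}
  Site 2: {R4}
  Site 3: {R1, R2, R4}
  Site 4: {R1, R5}
  Site 5: {R1, R3}
No 2 sites suffice: every size-2 union leaves at least one demand point uncovered.
But {Site 1, Site 3, Site 4} covers everything, so the minimum is 3.

3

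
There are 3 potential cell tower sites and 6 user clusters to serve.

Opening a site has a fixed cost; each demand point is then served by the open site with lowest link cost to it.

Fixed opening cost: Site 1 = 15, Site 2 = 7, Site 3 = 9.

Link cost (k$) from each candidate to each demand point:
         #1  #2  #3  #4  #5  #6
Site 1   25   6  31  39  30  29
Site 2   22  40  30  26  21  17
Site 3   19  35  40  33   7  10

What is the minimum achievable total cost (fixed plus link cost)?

129

Open {Site 1, Site 2, Site 3}: assign each demand point to its cheapest open site.
  #1→Site 3 19, #2→Site 1 6, #3→Site 2 30, #4→Site 2 26, #5→Site 3 7, #6→Site 3 10
  link cost 98, fixed 31 → total 129.
Compare {Site 1, Site 3}: link cost 106 + fixed 24 = 130.
Compare {Site 2, Site 3}: link cost 127 + fixed 16 = 143.
Compare {Site 1, Site 2}: link cost 122 + fixed 22 = 144.
All other subsets cost ≥ 130. Minimum total cost: 129.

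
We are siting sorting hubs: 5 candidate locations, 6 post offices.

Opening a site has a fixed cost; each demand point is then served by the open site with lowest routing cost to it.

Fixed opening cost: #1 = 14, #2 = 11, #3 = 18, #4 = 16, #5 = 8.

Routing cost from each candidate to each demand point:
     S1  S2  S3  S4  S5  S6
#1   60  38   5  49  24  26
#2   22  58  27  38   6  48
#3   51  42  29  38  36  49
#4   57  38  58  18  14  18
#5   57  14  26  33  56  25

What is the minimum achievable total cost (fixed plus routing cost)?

Open {#1, #2, #4, #5}: assign each demand point to its cheapest open site.
  S1→#2 22, S2→#5 14, S3→#1 5, S4→#4 18, S5→#2 6, S6→#4 18
  routing cost 83, fixed 49 → total 132.
Compare {#1, #2, #5}: routing cost 105 + fixed 33 = 138.
Compare {#2, #4, #5}: routing cost 104 + fixed 35 = 139.
Compare {#2, #5}: routing cost 126 + fixed 19 = 145.
All other subsets cost ≥ 138. Minimum total cost: 132.

132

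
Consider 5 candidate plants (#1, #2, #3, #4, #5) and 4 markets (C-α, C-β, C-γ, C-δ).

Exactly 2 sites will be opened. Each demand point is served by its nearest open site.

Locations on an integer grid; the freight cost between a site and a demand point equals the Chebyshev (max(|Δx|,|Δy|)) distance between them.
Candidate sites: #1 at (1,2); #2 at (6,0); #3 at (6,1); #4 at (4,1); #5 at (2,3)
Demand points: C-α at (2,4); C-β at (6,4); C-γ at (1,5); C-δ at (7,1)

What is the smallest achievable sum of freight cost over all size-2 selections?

Open {#3, #5}.
  C-α→#5 1, C-β→#3 3, C-γ→#5 2, C-δ→#3 1  ⇒ total 7.
Compare {#2, #5}: total 8.
Compare {#1, #3}: total 9.
No size-2 selection does better; minimum is 7.

7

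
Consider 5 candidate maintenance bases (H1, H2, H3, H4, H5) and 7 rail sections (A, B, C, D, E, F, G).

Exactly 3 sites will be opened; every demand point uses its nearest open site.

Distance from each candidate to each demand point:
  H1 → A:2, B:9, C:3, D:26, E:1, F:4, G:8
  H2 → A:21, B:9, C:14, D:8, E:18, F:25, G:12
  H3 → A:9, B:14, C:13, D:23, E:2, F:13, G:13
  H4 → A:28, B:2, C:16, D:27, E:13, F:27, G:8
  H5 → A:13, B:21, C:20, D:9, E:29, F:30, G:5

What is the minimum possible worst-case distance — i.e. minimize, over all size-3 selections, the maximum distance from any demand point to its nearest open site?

Open {H1, H2, H4}.
  Farthest demand point is D at distance 8 (to H2); all others are ≤ 8.
With {H1, H2, H3} the worst case is 9.
With {H1, H2, H5} the worst case is 9.
No size-3 selection achieves below 8.

8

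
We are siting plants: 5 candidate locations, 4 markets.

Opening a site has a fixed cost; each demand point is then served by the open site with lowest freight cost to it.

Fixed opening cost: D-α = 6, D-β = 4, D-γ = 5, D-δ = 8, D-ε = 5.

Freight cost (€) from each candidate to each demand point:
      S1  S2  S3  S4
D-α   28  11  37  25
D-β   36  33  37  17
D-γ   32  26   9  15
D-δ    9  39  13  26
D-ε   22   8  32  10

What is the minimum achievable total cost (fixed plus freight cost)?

Open {D-δ, D-ε}: assign each demand point to its cheapest open site.
  S1→D-δ 9, S2→D-ε 8, S3→D-δ 13, S4→D-ε 10
  freight cost 40, fixed 13 → total 53.
Compare {D-γ, D-δ, D-ε}: freight cost 36 + fixed 18 = 54.
Compare {D-β, D-δ, D-ε}: freight cost 40 + fixed 17 = 57.
Compare {D-β, D-γ, D-δ, D-ε}: freight cost 36 + fixed 22 = 58.
All other subsets cost ≥ 54. Minimum total cost: 53.

53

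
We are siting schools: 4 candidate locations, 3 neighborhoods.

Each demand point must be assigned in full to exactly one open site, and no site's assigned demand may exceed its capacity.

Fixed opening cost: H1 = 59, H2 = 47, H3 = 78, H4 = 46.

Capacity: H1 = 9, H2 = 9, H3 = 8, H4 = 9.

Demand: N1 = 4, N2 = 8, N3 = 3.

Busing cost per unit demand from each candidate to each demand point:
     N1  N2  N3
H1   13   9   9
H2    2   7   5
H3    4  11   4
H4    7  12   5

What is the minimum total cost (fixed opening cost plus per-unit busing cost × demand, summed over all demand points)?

192

Open {H2, H4}; cheapest assignment that respects the capacities:
  H2 (cap 9, load 8): N2 — cost 8×7 = 56
  H4 (cap 9, load 7): N1, N3 — cost 4×7 + 3×5 = 43
  Shipping 99, fixed 93 → total 192.
  Any other capacity-feasible assignment to {H2, H4} ships for at least 99.
Compare {H1, H2}: its best feasible assignment gives total 201.
Compare {H2, H3}: its best feasible assignment gives total 209.
Every other set of open sites that can feasibly serve all demand totals ≥ 201 even under its best assignment. Minimum: 192.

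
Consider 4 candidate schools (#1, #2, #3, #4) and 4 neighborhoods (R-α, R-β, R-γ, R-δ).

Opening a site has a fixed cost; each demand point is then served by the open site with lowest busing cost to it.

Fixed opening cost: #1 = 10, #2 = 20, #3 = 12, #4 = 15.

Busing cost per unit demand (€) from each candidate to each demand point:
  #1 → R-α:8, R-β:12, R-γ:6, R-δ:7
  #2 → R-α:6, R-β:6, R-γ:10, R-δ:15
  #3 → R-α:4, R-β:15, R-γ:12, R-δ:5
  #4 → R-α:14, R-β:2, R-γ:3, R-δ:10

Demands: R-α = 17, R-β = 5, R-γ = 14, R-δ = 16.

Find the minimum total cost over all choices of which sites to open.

Open {#3, #4}: assign each demand point to its cheapest open site.
  R-α→#3 17×4=68, R-β→#4 5×2=10, R-γ→#4 14×3=42, R-δ→#3 16×5=80
  busing cost 200, fixed 27 → total 227.
Compare {#1, #3, #4}: busing cost 200 + fixed 37 = 237.
Compare {#2, #3, #4}: busing cost 200 + fixed 47 = 247.
Compare {#1, #2, #3, #4}: busing cost 200 + fixed 57 = 257.
All other subsets cost ≥ 237. Minimum total cost: 227.

227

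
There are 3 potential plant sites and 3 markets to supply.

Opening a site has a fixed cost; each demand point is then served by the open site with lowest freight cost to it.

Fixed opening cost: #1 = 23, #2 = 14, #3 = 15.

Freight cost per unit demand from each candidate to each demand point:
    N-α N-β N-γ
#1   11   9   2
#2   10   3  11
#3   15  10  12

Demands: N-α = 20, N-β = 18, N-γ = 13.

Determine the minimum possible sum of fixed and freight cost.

Open {#1, #2}: assign each demand point to its cheapest open site.
  N-α→#2 20×10=200, N-β→#2 18×3=54, N-γ→#1 13×2=26
  freight cost 280, fixed 37 → total 317.
Compare {#1, #2, #3}: freight cost 280 + fixed 52 = 332.
Compare {#2}: freight cost 397 + fixed 14 = 411.
Compare {#2, #3}: freight cost 397 + fixed 29 = 426.
All other subsets cost ≥ 332. Minimum total cost: 317.

317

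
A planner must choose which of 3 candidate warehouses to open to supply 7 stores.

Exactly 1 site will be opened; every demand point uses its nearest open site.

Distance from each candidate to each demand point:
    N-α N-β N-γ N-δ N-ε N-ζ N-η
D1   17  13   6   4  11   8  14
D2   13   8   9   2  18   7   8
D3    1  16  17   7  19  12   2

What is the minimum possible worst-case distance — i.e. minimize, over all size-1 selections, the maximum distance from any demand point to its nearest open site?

Open {D1}.
  Farthest demand point is N-α at distance 17 (to D1); all others are ≤ 17.
With {D2} the worst case is 18.
With {D3} the worst case is 19.
No size-1 selection achieves below 17.

17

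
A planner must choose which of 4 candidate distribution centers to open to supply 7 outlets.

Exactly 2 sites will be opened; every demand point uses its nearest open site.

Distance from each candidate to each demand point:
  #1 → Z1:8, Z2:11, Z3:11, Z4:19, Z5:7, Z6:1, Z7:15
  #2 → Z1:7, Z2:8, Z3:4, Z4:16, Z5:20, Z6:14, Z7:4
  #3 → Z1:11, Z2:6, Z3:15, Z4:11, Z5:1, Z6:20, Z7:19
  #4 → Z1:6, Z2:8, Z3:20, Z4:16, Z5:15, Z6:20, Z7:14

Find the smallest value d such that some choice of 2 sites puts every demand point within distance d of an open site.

Open {#2, #3}.
  Farthest demand point is Z6 at distance 14 (to #2); all others are ≤ 14.
With {#1, #3} the worst case is 15.
With {#1, #2} the worst case is 16.
No size-2 selection achieves below 14.

14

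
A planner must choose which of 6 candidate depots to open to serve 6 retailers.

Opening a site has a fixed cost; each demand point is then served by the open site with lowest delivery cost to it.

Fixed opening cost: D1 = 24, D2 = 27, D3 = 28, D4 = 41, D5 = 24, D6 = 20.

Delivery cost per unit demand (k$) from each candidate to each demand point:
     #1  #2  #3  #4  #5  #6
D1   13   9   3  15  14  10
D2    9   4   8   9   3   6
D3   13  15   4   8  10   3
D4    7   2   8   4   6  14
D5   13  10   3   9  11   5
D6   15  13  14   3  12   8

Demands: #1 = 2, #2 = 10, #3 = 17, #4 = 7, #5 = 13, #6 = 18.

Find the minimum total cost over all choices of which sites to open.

315

Open {D2, D3, D6}: assign each demand point to its cheapest open site.
  #1→D2 2×9=18, #2→D2 10×4=40, #3→D3 17×4=68, #4→D6 7×3=21, #5→D2 13×3=39, #6→D3 18×3=54
  delivery cost 240, fixed 75 → total 315.
Compare {D2, D3, D4}: delivery cost 223 + fixed 96 = 319.
Compare {D1, D2, D3, D6}: delivery cost 223 + fixed 99 = 322.
Compare {D2, D3, D5, D6}: delivery cost 223 + fixed 99 = 322.
All other subsets cost ≥ 319. Minimum total cost: 315.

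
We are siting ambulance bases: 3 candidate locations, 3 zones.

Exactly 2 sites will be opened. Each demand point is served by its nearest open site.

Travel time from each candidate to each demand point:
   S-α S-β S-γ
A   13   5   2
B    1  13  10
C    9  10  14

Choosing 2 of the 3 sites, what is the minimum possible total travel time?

8

Open {A, B}.
  S-α→B 1, S-β→A 5, S-γ→A 2  ⇒ total 8.
Compare {A, C}: total 16.
Compare {B, C}: total 21.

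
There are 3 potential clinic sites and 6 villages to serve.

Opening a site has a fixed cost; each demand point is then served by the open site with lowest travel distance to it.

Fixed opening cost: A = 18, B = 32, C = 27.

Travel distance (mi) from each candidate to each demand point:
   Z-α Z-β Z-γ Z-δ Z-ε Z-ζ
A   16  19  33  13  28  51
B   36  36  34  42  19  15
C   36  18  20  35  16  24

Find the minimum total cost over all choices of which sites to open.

152

Open {A, C}: assign each demand point to its cheapest open site.
  Z-α→A 16, Z-β→C 18, Z-γ→C 20, Z-δ→A 13, Z-ε→C 16, Z-ζ→C 24
  travel distance 107, fixed 45 → total 152.
Compare {A, B}: travel distance 115 + fixed 50 = 165.
Compare {A, B, C}: travel distance 98 + fixed 77 = 175.
Compare {C}: travel distance 149 + fixed 27 = 176.
All other subsets cost ≥ 165. Minimum total cost: 152.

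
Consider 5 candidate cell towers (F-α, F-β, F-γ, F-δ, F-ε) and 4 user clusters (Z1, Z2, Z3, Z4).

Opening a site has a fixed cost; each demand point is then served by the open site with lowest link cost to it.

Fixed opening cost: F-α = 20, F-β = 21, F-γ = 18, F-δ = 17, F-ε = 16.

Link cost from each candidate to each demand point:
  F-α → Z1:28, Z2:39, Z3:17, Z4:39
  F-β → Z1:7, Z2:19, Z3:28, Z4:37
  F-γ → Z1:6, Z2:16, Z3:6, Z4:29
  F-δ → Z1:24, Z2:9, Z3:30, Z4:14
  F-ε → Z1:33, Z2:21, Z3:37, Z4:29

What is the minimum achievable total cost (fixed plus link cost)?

70

Open {F-γ, F-δ}: assign each demand point to its cheapest open site.
  Z1→F-γ 6, Z2→F-δ 9, Z3→F-γ 6, Z4→F-δ 14
  link cost 35, fixed 35 → total 70.
Compare {F-γ}: link cost 57 + fixed 18 = 75.
Compare {F-γ, F-δ, F-ε}: link cost 35 + fixed 51 = 86.
Compare {F-α, F-γ, F-δ}: link cost 35 + fixed 55 = 90.
All other subsets cost ≥ 75. Minimum total cost: 70.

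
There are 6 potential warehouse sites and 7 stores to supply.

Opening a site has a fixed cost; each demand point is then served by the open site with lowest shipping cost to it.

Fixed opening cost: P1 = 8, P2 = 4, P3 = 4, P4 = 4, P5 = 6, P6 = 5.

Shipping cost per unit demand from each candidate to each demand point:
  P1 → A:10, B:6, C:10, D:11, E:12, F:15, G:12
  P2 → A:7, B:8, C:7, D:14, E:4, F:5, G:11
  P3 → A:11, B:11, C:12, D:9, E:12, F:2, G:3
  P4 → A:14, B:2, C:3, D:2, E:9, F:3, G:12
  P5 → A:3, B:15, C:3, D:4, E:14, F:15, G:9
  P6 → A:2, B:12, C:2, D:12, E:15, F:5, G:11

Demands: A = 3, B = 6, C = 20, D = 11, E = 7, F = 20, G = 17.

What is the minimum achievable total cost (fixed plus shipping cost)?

216

Open {P2, P3, P4, P6}: assign each demand point to its cheapest open site.
  A→P6 3×2=6, B→P4 6×2=12, C→P6 20×2=40, D→P4 11×2=22, E→P2 7×4=28, F→P3 20×2=40, G→P3 17×3=51
  shipping cost 199, fixed 17 → total 216.
Compare {P2, P3, P4, P5, P6}: shipping cost 199 + fixed 23 = 222.
Compare {P1, P2, P3, P4, P6}: shipping cost 199 + fixed 25 = 224.
Compare {P1, P2, P3, P4, P5, P6}: shipping cost 199 + fixed 31 = 230.
All other subsets cost ≥ 222. Minimum total cost: 216.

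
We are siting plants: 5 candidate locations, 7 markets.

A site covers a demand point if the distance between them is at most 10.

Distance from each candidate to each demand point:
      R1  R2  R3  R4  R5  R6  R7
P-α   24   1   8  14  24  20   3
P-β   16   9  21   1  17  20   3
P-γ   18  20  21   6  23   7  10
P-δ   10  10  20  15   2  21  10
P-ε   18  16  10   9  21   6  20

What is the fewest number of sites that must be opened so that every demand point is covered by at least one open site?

Coverage sets (demand points within 10 of each site):
  P-α: {R2, R3, R7}
  P-β: {R2, R4, R7}
  P-γ: {R4, R6, R7}
  P-δ: {R1, R2, R5, R7}
  P-ε: {R3, R4, R6}
No single site covers all 7 demand points.
But {P-δ, P-ε} covers everything, so the minimum is 2.

2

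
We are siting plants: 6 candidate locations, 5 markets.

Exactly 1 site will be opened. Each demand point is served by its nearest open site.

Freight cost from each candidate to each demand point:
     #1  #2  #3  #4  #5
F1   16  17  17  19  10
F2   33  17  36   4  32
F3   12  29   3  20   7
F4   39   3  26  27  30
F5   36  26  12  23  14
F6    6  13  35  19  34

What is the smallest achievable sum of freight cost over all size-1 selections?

71

Open {F3}.
  #1→F3 12, #2→F3 29, #3→F3 3, #4→F3 20, #5→F3 7  ⇒ total 71.
Compare {F1}: total 79.
Compare {F6}: total 107.
No size-1 selection does better; minimum is 71.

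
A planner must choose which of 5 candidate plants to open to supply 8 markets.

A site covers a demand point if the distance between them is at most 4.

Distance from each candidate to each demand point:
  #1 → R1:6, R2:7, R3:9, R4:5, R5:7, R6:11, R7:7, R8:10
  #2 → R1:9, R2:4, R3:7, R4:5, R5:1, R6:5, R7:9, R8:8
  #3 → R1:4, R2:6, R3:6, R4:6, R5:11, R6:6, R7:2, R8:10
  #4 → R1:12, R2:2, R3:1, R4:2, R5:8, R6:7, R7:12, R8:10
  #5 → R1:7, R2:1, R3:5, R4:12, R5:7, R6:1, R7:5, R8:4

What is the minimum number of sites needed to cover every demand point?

4

Coverage sets (demand points within 4 of each site):
  #1: {}
  #2: {R2, R5}
  #3: {R1, R7}
  #4: {R2, R3, R4}
  #5: {R2, R6, R8}
No 3 sites suffice: every size-3 union leaves at least one demand point uncovered.
But {#2, #3, #4, #5} covers everything, so the minimum is 4.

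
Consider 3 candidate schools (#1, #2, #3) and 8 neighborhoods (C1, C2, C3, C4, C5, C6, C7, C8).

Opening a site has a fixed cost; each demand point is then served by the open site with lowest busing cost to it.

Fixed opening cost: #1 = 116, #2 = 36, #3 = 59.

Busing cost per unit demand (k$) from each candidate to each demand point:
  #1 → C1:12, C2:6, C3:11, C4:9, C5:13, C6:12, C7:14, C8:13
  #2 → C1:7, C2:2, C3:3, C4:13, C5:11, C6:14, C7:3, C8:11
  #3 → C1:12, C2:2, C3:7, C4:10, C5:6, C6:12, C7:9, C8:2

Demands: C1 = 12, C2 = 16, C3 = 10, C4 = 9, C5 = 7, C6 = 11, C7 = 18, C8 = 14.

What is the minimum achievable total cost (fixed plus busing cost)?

587

Open {#2, #3}: assign each demand point to its cheapest open site.
  C1→#2 12×7=84, C2→#2 16×2=32, C3→#2 10×3=30, C4→#3 9×10=90, C5→#3 7×6=42, C6→#3 11×12=132, C7→#2 18×3=54, C8→#3 14×2=28
  busing cost 492, fixed 95 → total 587.
Compare {#1, #2, #3}: busing cost 483 + fixed 211 = 694.
Compare {#2}: busing cost 702 + fixed 36 = 738.
Compare {#3}: busing cost 700 + fixed 59 = 759.
All other subsets cost ≥ 694. Minimum total cost: 587.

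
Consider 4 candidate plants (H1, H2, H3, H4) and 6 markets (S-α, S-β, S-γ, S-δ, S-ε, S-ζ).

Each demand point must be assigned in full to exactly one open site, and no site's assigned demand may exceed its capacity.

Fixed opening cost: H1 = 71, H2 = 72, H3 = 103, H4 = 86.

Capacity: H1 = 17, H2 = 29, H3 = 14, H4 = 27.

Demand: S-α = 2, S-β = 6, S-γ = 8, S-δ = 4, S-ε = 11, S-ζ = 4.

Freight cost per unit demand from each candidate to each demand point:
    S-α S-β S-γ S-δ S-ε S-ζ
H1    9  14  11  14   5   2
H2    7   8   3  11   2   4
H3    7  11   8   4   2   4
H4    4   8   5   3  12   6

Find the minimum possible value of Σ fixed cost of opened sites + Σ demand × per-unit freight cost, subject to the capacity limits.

Open {H2, H4}; cheapest assignment that respects the capacities:
  H2 (cap 29, load 29): S-β, S-γ, S-ε, S-ζ — cost 6×8 + 8×3 + 11×2 + 4×4 = 110
  H4 (cap 27, load 6): S-α, S-δ — cost 2×4 + 4×3 = 20
  Shipping 130, fixed 158 → total 288.
  Any other capacity-feasible assignment to {H2, H4} ships for at least 130.
Compare {H1, H2}: its best feasible assignment gives total 307.
Compare {H2, H3}: its best feasible assignment gives total 315.
Every other set of open sites that can feasibly serve all demand totals ≥ 307 even under its best assignment. Minimum: 288.

288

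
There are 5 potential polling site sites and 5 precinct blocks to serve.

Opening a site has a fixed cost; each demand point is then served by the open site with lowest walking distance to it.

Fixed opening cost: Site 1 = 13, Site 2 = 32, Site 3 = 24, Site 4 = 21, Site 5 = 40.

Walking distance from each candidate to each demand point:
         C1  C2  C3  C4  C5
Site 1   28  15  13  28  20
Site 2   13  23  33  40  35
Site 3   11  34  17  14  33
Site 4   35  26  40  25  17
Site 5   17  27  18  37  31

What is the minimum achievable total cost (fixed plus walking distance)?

110

Open {Site 1, Site 3}: assign each demand point to its cheapest open site.
  C1→Site 3 11, C2→Site 1 15, C3→Site 1 13, C4→Site 3 14, C5→Site 1 20
  walking distance 73, fixed 37 → total 110.
Compare {Site 1}: walking distance 104 + fixed 13 = 117.
Compare {Site 1, Site 3, Site 4}: walking distance 70 + fixed 58 = 128.
Compare {Site 3, Site 4}: walking distance 85 + fixed 45 = 130.
All other subsets cost ≥ 117. Minimum total cost: 110.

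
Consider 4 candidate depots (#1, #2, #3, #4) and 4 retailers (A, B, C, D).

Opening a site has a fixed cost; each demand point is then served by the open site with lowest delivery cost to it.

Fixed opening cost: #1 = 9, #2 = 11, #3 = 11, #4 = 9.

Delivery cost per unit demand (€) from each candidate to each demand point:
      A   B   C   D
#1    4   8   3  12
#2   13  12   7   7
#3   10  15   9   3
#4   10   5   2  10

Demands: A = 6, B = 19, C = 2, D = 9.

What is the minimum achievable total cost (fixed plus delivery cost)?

179

Open {#1, #3, #4}: assign each demand point to its cheapest open site.
  A→#1 6×4=24, B→#4 19×5=95, C→#4 2×2=4, D→#3 9×3=27
  delivery cost 150, fixed 29 → total 179.
Compare {#1, #2, #3, #4}: delivery cost 150 + fixed 40 = 190.
Compare {#3, #4}: delivery cost 186 + fixed 20 = 206.
Compare {#1, #2, #4}: delivery cost 186 + fixed 29 = 215.
All other subsets cost ≥ 190. Minimum total cost: 179.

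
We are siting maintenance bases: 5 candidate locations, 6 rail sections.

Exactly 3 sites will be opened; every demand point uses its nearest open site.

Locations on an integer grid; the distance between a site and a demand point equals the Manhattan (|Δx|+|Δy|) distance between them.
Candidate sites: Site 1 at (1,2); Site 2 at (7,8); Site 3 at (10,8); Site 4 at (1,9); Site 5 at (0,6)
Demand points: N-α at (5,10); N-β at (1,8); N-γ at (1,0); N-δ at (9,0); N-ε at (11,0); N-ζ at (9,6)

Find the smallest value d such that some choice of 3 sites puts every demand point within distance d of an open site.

9

Open {Site 1, Site 2, Site 3}.
  Farthest demand point is N-δ at distance 9 (to Site 3); all others are ≤ 9.
With {Site 1, Site 3, Site 4} the worst case is 9.
With {Site 1, Site 3, Site 5} the worst case is 9.
No size-3 selection achieves below 9.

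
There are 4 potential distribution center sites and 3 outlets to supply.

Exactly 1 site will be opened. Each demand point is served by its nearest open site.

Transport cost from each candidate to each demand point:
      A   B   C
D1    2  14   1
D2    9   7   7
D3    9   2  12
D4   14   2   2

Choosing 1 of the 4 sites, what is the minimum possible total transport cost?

17

Open {D1}.
  A→D1 2, B→D1 14, C→D1 1  ⇒ total 17.
Compare {D4}: total 18.
Compare {D2}: total 23.
No size-1 selection does better; minimum is 17.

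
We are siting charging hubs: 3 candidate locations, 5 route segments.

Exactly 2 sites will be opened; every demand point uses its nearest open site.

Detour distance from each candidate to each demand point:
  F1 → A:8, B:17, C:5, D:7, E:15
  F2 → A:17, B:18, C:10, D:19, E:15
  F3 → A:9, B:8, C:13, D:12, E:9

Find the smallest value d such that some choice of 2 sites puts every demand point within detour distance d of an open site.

Open {F1, F3}.
  Farthest demand point is E at detour distance 9 (to F3); all others are ≤ 9.
With {F2, F3} the worst case is 12.
With {F1, F2} the worst case is 17.
No size-2 selection achieves below 9.

9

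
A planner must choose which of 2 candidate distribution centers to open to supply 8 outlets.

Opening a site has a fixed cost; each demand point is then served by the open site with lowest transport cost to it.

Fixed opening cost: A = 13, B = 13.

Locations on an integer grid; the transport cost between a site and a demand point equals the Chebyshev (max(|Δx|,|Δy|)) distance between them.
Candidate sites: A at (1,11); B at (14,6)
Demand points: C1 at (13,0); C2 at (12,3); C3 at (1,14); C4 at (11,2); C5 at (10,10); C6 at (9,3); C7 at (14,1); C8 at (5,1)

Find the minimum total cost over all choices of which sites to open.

Open {B}: assign each demand point to its cheapest open site.
  C1→B 6, C2→B 3, C3→B 13, C4→B 4, C5→B 4, C6→B 5, C7→B 5, C8→B 9
  transport cost 49, fixed 13 → total 62.
Compare {A, B}: transport cost 39 + fixed 26 = 65.
Compare {A}: transport cost 76 + fixed 13 = 89.

62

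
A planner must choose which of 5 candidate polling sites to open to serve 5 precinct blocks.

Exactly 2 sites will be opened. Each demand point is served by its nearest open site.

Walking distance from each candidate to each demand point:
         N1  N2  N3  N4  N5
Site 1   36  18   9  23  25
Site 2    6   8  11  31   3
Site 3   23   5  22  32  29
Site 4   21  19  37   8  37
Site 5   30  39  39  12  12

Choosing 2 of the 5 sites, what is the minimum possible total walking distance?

36

Open {Site 2, Site 4}.
  N1→Site 2 6, N2→Site 2 8, N3→Site 2 11, N4→Site 4 8, N5→Site 2 3  ⇒ total 36.
Compare {Site 2, Site 5}: total 40.
Compare {Site 1, Site 2}: total 49.
No size-2 selection does better; minimum is 36.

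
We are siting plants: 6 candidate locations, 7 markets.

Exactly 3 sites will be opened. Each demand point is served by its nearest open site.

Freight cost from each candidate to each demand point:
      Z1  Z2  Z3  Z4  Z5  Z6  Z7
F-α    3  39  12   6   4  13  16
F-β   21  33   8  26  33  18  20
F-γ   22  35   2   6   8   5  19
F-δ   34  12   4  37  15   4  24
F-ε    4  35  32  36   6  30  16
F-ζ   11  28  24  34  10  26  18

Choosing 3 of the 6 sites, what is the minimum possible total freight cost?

Open {F-α, F-γ, F-δ}.
  Z1→F-α 3, Z2→F-δ 12, Z3→F-γ 2, Z4→F-α 6, Z5→F-α 4, Z6→F-δ 4, Z7→F-α 16  ⇒ total 47.
Compare {F-α, F-β, F-δ}: total 49.
Compare {F-α, F-δ, F-ε}: total 49.
No size-3 selection does better; minimum is 47.

47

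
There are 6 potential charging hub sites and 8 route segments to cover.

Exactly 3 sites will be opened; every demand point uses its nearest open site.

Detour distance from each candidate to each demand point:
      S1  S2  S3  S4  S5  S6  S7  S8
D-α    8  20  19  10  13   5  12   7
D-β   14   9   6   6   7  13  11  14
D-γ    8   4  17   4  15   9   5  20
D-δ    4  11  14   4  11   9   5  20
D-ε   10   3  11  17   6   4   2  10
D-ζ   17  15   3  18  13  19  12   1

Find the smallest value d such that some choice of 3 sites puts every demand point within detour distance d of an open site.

Open {D-δ, D-ε, D-ζ}.
  Farthest demand point is S5 at detour distance 6 (to D-ε); all others are ≤ 6.
With {D-α, D-β, D-γ} the worst case is 8.
With {D-α, D-β, D-ε} the worst case is 8.
No size-3 selection achieves below 6.

6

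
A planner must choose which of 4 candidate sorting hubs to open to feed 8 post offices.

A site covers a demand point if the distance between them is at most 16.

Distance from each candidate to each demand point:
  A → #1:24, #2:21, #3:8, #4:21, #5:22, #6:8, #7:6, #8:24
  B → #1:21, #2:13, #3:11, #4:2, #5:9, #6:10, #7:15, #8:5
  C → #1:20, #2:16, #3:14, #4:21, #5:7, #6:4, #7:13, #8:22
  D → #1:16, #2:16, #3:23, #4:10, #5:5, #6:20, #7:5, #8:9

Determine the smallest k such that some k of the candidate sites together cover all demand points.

2

Coverage sets (demand points within 16 of each site):
  A: {#3, #6, #7}
  B: {#2, #3, #4, #5, #6, #7, #8}
  C: {#2, #3, #5, #6, #7}
  D: {#1, #2, #4, #5, #7, #8}
No single site covers all 8 demand points.
But {A, D} covers everything, so the minimum is 2.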